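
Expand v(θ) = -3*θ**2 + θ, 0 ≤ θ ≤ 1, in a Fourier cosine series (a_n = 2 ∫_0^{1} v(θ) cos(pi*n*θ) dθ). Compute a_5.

a_5 = 2 ∫_0^{1} (-3*θ**2 + θ) cos(5*pi*θ) dθ.
Integrating by parts twice (tabular method), an antiderivative of (-3*θ**2 + θ) cos(5*pi*θ) is -3*θ**2*sin(5*pi*θ)/(5*pi) + θ*sin(5*pi*θ)/(5*pi) - 6*θ*cos(5*pi*θ)/(25*pi**2) + 6*sin(5*pi*θ)/(125*pi**3) + cos(5*pi*θ)/(25*pi**2); evaluating from 0 to 1: ∫_{0}^{1} (-3*θ**2 + θ) cos(5*pi*θ) dθ = (1/(5*pi**2)) - (1/(25*pi**2)) = 4/(25*pi**2).
Hence a_5 = 2·(4/(25*pi**2)) = 8/(25*pi**2).

8/(25*pi**2)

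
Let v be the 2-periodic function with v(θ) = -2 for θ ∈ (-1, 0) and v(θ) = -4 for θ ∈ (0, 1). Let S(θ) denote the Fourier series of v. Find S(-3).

-3

θ = -3 differs from θ = 1 by -2 full period(s), and the series is 2-periodic.
At θ = 1 the one-sided limits are v(1^-) = -4 and v(1^+) = -2.
By Dirichlet's theorem the series converges to their average, [(-4) + (-2)]/2 = -3.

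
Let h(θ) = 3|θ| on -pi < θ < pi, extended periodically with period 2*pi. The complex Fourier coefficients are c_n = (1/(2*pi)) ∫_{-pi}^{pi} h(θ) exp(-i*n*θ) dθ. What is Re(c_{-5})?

-6/(25*pi)

Since h is real-valued, Re(c_{-5}) = (1/(2*pi)) ∫_{-pi}^{pi} h(θ) cos(-5*θ) dθ = a_{5}/2.
h is even and cos(-5*θ) is even, so the integrand is even: ∫_{-pi}^{pi} h(θ) cos(-5*θ) dθ = 2∫_0^{pi} h(θ) cos(-5*θ) dθ.
Integrating by parts (boundary term plus one more integral), an antiderivative of (3*θ) cos(-5*θ) is 3*θ*sin(5*θ)/5 + 3*cos(5*θ)/25; evaluating from 0 to pi: ∫_{0}^{pi} (3*θ) cos(-5*θ) dθ = (-3/25) - (3/25) = -6/25.
So ∫_{-pi}^{pi} h(θ) cos(-5*θ) dθ = -12/25.
Hence Re(c_{-5}) = (1/(2*pi))·(-12/25) = -6/(25*pi).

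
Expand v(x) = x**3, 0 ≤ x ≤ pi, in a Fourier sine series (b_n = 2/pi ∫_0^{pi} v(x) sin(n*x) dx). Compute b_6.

1/18 - pi**2/3

b_6 = 2/pi ∫_0^{pi} (x**3) sin(6*x) dx.
Integrating by parts three times (tabular method), an antiderivative of (x**3) sin(6*x) is -x**3*cos(6*x)/6 + x**2*sin(6*x)/12 + x*cos(6*x)/36 - sin(6*x)/216; evaluating from 0 to pi: ∫_{0}^{pi} (x**3) sin(6*x) dx = (-pi**3/6 + pi/36) - (0) = -pi**3/6 + pi/36.
Hence b_6 = (2/pi)·(-pi**3/6 + pi/36) = 1/18 - pi**2/3.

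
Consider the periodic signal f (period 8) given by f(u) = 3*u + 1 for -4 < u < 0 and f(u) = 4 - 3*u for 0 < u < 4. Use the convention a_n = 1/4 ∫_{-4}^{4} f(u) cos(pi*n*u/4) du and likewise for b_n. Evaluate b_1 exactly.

b_1 = 1/4 ∫_{-4}^{4} f(u) sin(pi*u/4) du.
Split the integral at the breakpoints.
Integrating by parts (boundary term plus one more integral), an antiderivative of (3*u + 1) sin(pi*u/4) is -12*u*cos(pi*u/4)/pi + 48*sin(pi*u/4)/pi**2 - 4*cos(pi*u/4)/pi; evaluating from -4 to 0: ∫_{-4}^{0} (3*u + 1) sin(pi*u/4) du = (-4/pi) - (-44/pi) = 40/pi.
Integrating by parts (boundary term plus one more integral), an antiderivative of (4 - 3*u) sin(pi*u/4) is 12*u*cos(pi*u/4)/pi - 48*sin(pi*u/4)/pi**2 - 16*cos(pi*u/4)/pi; evaluating from 0 to 4: ∫_{0}^{4} (4 - 3*u) sin(pi*u/4) du = (-32/pi) - (-16/pi) = -16/pi.
Summing the pieces and multiplying by (1/4) gives b_1 = 6/pi.

6/pi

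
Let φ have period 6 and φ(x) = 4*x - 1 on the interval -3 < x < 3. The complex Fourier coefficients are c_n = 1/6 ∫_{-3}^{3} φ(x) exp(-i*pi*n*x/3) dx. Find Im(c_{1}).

Since φ is real-valued, Im(c_{1}) = -1/6 ∫_{-3}^{3} φ(x) sin(pi*x/3) dx = -b_{1}/2.
Integrating by parts (boundary term plus one more integral), an antiderivative of (4*x - 1) sin(pi*x/3) is -12*x*cos(pi*x/3)/pi + 36*sin(pi*x/3)/pi**2 + 3*cos(pi*x/3)/pi; evaluating from -3 to 3: ∫_{-3}^{3} (4*x - 1) sin(pi*x/3) dx = (33/pi) - (-39/pi) = 72/pi.
Hence Im(c_{1}) = (-1/6)·(72/pi) = -12/pi.

-12/pi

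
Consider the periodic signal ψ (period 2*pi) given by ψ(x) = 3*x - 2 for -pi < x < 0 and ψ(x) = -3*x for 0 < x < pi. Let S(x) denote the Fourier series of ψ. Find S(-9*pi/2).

-3*pi/2 - 2

x = -9*pi/2 differs from x = -pi/2 by -2 full period(s), and the series is 2*pi-periodic.
ψ is continuous at x = -pi/2 with value -3*pi/2 - 2, so the series converges to -3*pi/2 - 2 there.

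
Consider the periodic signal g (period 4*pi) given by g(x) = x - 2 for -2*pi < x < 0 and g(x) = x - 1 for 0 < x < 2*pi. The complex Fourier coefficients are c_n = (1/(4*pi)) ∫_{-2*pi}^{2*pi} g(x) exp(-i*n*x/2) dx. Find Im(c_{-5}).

(1 + 2*pi)/(5*pi)

Since g is real-valued, Im(c_{-5}) = -(1/(4*pi)) ∫_{-2*pi}^{2*pi} g(x) sin(-5*x/2) dx = b_{5}/2.
Split the integral at the breakpoints.
Integrating by parts (boundary term plus one more integral), an antiderivative of (x - 2) sin(-5*x/2) is 2*x*cos(5*x/2)/5 - 4*sin(5*x/2)/25 - 4*cos(5*x/2)/5; evaluating from -2*pi to 0: ∫_{-2*pi}^{0} (x - 2) sin(-5*x/2) dx = (-4/5) - (4/5 + 4*pi/5) = -4*pi/5 - 8/5.
Integrating by parts (boundary term plus one more integral), an antiderivative of (x - 1) sin(-5*x/2) is 2*x*cos(5*x/2)/5 - 4*sin(5*x/2)/25 - 2*cos(5*x/2)/5; evaluating from 0 to 2*pi: ∫_{0}^{2*pi} (x - 1) sin(-5*x/2) dx = (2/5 - 4*pi/5) - (-2/5) = 4/5 - 4*pi/5.
So ∫_{-2*pi}^{2*pi} g(x) sin(-5*x/2) dx = -8*pi/5 - 4/5.
Hence Im(c_{-5}) = (-1/(4*pi))·(-8*pi/5 - 4/5) = (1 + 2*pi)/(5*pi).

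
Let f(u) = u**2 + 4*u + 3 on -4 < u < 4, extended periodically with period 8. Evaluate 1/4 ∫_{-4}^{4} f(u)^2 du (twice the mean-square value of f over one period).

5326/15

1/4 ∫_{-4}^{4} f(u)^2 du = 1/4 · (21304/15) = 5326/15.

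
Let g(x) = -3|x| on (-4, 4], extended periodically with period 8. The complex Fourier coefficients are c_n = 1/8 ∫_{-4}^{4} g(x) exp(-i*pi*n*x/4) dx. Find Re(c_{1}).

Since g is real-valued, Re(c_{1}) = 1/8 ∫_{-4}^{4} g(x) cos(pi*x/4) dx = a_{1}/2.
g is even and cos(pi*x/4) is even, so the integrand is even: ∫_{-4}^{4} g(x) cos(pi*x/4) dx = 2∫_0^{4} g(x) cos(pi*x/4) dx.
Integrating by parts (boundary term plus one more integral), an antiderivative of (-3*x) cos(pi*x/4) is -12*x*sin(pi*x/4)/pi - 48*cos(pi*x/4)/pi**2; evaluating from 0 to 4: ∫_{0}^{4} (-3*x) cos(pi*x/4) dx = (48/pi**2) - (-48/pi**2) = 96/pi**2.
So ∫_{-4}^{4} g(x) cos(pi*x/4) dx = 192/pi**2.
Hence Re(c_{1}) = (1/8)·(192/pi**2) = 24/pi**2.

24/pi**2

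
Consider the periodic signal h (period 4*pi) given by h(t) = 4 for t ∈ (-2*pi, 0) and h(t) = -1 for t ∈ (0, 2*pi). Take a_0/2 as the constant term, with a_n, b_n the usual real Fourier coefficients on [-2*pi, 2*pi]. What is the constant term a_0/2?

a_0 = (1/(2*pi)) ∫_{-2*pi}^{2*pi} h(t) dt = (1/(2*pi)) · (6*pi) = 3.
So the constant term a_0/2 = 3/2.

3/2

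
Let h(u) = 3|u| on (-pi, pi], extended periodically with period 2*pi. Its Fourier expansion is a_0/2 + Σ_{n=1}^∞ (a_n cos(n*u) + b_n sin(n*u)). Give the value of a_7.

a_7 = 1/pi ∫_{-pi}^{pi} h(u) cos(7*u) du.
h is even and cos(7*u) is even, so the integrand is even and a_7 = 2/pi ∫_0^{pi} h(u) cos(7*u) du.
Integrating by parts (boundary term plus one more integral), an antiderivative of (3*u) cos(7*u) is 3*u*sin(7*u)/7 + 3*cos(7*u)/49; evaluating from 0 to pi: ∫_{0}^{pi} (3*u) cos(7*u) du = (-3/49) - (3/49) = -6/49.
Hence a_7 = (2/pi)·(-6/49) = -12/(49*pi).

-12/(49*pi)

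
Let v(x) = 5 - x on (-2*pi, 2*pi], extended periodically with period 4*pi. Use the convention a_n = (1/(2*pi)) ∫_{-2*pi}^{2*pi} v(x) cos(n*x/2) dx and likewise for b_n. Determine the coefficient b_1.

-4

b_1 = (1/(2*pi)) ∫_{-2*pi}^{2*pi} v(x) sin(x/2) dx.
Integrating by parts (boundary term plus one more integral), an antiderivative of (5 - x) sin(x/2) is 2*x*cos(x/2) - 4*sin(x/2) - 10*cos(x/2); evaluating from -2*pi to 2*pi: ∫_{-2*pi}^{2*pi} (5 - x) sin(x/2) dx = (10 - 4*pi) - (10 + 4*pi) = -8*pi.
Hence b_1 = (1/(2*pi))·(-8*pi) = -4.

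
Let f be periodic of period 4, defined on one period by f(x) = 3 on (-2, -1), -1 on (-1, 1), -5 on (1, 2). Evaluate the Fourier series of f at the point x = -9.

1

x = -9 differs from x = -1 by -2 full period(s), and the series is 4-periodic.
At x = -1 the one-sided limits are f(-1^-) = 3 and f(-1^+) = -1.
By Dirichlet's theorem the series converges to their average, [(3) + (-1)]/2 = 1.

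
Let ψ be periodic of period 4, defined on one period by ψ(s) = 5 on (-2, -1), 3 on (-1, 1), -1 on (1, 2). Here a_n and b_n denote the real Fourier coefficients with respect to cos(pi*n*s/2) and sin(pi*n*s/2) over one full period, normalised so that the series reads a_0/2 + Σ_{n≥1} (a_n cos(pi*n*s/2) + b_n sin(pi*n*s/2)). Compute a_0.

5

a_0 = 1/2 ∫_{-2}^{2} ψ(s) ds = 1/2 · (10) = 5.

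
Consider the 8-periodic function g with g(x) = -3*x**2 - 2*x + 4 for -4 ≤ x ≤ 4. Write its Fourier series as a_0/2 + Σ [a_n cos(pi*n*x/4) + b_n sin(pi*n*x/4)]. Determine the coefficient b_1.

-16/pi

b_1 = 1/4 ∫_{-4}^{4} g(x) sin(pi*x/4) dx.
Integrating by parts twice (tabular method), an antiderivative of (-3*x**2 - 2*x + 4) sin(pi*x/4) is 12*x**2*cos(pi*x/4)/pi - 96*x*sin(pi*x/4)/pi**2 + 8*x*cos(pi*x/4)/pi - 32*sin(pi*x/4)/pi**2 - 384*cos(pi*x/4)/pi**3 - 16*cos(pi*x/4)/pi; evaluating from -4 to 4: ∫_{-4}^{4} (-3*x**2 - 2*x + 4) sin(pi*x/4) dx = (-208/pi + 384/pi**3) - (-144/pi + 384/pi**3) = -64/pi.
Hence b_1 = (1/4)·(-64/pi) = -16/pi.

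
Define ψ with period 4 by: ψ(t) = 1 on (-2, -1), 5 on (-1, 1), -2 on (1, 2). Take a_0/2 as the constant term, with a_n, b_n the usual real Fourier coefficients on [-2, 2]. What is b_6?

b_6 = 1/2 ∫_{-2}^{2} ψ(t) sin(3*pi*t) dt.
Split the integral at the breakpoints.
Directly, an antiderivative of (1) sin(3*pi*t) is -cos(3*pi*t)/(3*pi); evaluating from -2 to -1: ∫_{-2}^{-1} (1) sin(3*pi*t) dt = (1/(3*pi)) - (-1/(3*pi)) = 2/(3*pi).
Directly, an antiderivative of (5) sin(3*pi*t) is -5*cos(3*pi*t)/(3*pi); evaluating from -1 to 1: ∫_{-1}^{1} (5) sin(3*pi*t) dt = (5/(3*pi)) - (5/(3*pi)) = 0.
Directly, an antiderivative of (-2) sin(3*pi*t) is 2*cos(3*pi*t)/(3*pi); evaluating from 1 to 2: ∫_{1}^{2} (-2) sin(3*pi*t) dt = (2/(3*pi)) - (-2/(3*pi)) = 4/(3*pi).
Summing the pieces and multiplying by (1/2) gives b_6 = 1/pi.

1/pi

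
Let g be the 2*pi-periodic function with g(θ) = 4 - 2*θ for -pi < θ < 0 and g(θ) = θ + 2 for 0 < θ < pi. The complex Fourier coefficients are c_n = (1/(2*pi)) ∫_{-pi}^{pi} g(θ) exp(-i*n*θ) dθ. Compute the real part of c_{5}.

Since g is real-valued, Re(c_{5}) = (1/(2*pi)) ∫_{-pi}^{pi} g(θ) cos(5*θ) dθ = a_{5}/2.
Split the integral at the breakpoints.
Integrating by parts (boundary term plus one more integral), an antiderivative of (4 - 2*θ) cos(5*θ) is -2*θ*sin(5*θ)/5 + 4*sin(5*θ)/5 - 2*cos(5*θ)/25; evaluating from -pi to 0: ∫_{-pi}^{0} (4 - 2*θ) cos(5*θ) dθ = (-2/25) - (2/25) = -4/25.
Integrating by parts (boundary term plus one more integral), an antiderivative of (θ + 2) cos(5*θ) is θ*sin(5*θ)/5 + 2*sin(5*θ)/5 + cos(5*θ)/25; evaluating from 0 to pi: ∫_{0}^{pi} (θ + 2) cos(5*θ) dθ = (-1/25) - (1/25) = -2/25.
So ∫_{-pi}^{pi} g(θ) cos(5*θ) dθ = -6/25.
Hence Re(c_{5}) = (1/(2*pi))·(-6/25) = -3/(25*pi).

-3/(25*pi)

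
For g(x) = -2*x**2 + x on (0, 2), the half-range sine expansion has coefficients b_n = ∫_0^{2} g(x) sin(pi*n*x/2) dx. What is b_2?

6/pi

b_2 = ∫_0^{2} (-2*x**2 + x) sin(pi*x) dx.
Integrating by parts twice (tabular method), an antiderivative of (-2*x**2 + x) sin(pi*x) is 2*x**2*cos(pi*x)/pi - 4*x*sin(pi*x)/pi**2 - x*cos(pi*x)/pi + sin(pi*x)/pi**2 - 4*cos(pi*x)/pi**3; evaluating from 0 to 2: ∫_{0}^{2} (-2*x**2 + x) sin(pi*x) dx = (-4/pi**3 + 6/pi) - (-4/pi**3) = 6/pi.
Hence b_2 = 6/pi.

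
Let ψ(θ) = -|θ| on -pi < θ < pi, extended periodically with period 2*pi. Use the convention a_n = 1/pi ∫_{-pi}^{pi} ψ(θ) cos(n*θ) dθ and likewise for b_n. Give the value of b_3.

b_3 = 1/pi ∫_{-pi}^{pi} ψ(θ) sin(3*θ) dθ.
ψ is even and sin(3*θ) is odd, so the integrand is odd over a symmetric interval and the integral vanishes.

0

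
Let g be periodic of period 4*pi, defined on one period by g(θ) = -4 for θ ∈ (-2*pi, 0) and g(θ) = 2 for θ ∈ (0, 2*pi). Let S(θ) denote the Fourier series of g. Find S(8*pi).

-1

θ = 8*pi differs from θ = 0 by 2 full period(s), and the series is 4*pi-periodic.
At θ = 0 the one-sided limits are g(0^-) = -4 and g(0^+) = 2.
By Dirichlet's theorem the series converges to their average, [(-4) + (2)]/2 = -1.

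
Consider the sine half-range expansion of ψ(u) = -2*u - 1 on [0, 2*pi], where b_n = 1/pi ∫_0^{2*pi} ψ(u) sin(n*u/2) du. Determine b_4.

2

b_4 = 1/pi ∫_0^{2*pi} (-2*u - 1) sin(2*u) du.
Integrating by parts (boundary term plus one more integral), an antiderivative of (-2*u - 1) sin(2*u) is u*cos(2*u) - sin(2*u)/2 + cos(2*u)/2; evaluating from 0 to 2*pi: ∫_{0}^{2*pi} (-2*u - 1) sin(2*u) du = (1/2 + 2*pi) - (1/2) = 2*pi.
Hence b_4 = (1/pi)·(2*pi) = 2.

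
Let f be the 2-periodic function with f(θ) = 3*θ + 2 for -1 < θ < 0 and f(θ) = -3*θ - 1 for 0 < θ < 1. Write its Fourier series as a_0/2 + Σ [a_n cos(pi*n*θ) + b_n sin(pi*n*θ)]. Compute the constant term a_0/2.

a_0 = ∫_{-1}^{1} f(θ) dθ = -2.
So the constant term a_0/2 = -1.

-1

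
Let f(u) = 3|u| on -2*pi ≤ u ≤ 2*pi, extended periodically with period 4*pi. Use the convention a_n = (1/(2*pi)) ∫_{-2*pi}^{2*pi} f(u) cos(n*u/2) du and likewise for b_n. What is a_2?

a_2 = (1/(2*pi)) ∫_{-2*pi}^{2*pi} f(u) cos(u) du.
f is even and cos(u) is even, so the integrand is even and a_2 = 1/pi ∫_0^{2*pi} f(u) cos(u) du.
Integrating by parts (boundary term plus one more integral), an antiderivative of (3*u) cos(u) is 3*u*sin(u) + 3*cos(u); evaluating from 0 to 2*pi: ∫_{0}^{2*pi} (3*u) cos(u) du = (3) - (3) = 0.
Hence a_2 = (1/pi)·(0) = 0.

0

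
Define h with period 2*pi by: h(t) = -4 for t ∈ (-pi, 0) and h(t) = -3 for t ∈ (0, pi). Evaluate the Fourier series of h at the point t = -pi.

-7/2

At t = -pi the one-sided limits are h(-pi^-) = -3 and h(-pi^+) = -4.
By Dirichlet's theorem the series converges to their average, [(-3) + (-4)]/2 = -7/2.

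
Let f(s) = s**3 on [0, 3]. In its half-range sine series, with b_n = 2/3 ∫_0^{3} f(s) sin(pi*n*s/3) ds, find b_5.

54*(-6 + 25*pi**2)/(125*pi**3)

b_5 = 2/3 ∫_0^{3} (s**3) sin(5*pi*s/3) ds.
Integrating by parts three times (tabular method), an antiderivative of (s**3) sin(5*pi*s/3) is -3*s**3*cos(5*pi*s/3)/(5*pi) + 27*s**2*sin(5*pi*s/3)/(25*pi**2) + 162*s*cos(5*pi*s/3)/(125*pi**3) - 486*sin(5*pi*s/3)/(625*pi**4); evaluating from 0 to 3: ∫_{0}^{3} (s**3) sin(5*pi*s/3) ds = (81*(-6 + 25*pi**2)/(125*pi**3)) - (0) = 81*(-6 + 25*pi**2)/(125*pi**3).
Hence b_5 = (2/3)·(81*(-6 + 25*pi**2)/(125*pi**3)) = 54*(-6 + 25*pi**2)/(125*pi**3).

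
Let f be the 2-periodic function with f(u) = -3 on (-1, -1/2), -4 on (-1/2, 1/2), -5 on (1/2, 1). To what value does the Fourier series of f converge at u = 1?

At u = 1 the one-sided limits are f(1^-) = -5 and f(1^+) = -3.
By Dirichlet's theorem the series converges to their average, [(-5) + (-3)]/2 = -4.

-4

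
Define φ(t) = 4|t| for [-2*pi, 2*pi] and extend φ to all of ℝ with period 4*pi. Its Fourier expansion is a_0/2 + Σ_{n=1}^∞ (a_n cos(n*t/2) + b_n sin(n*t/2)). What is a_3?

-32/(9*pi)

a_3 = (1/(2*pi)) ∫_{-2*pi}^{2*pi} φ(t) cos(3*t/2) dt.
φ is even and cos(3*t/2) is even, so the integrand is even and a_3 = 1/pi ∫_0^{2*pi} φ(t) cos(3*t/2) dt.
Integrating by parts (boundary term plus one more integral), an antiderivative of (4*t) cos(3*t/2) is 8*t*sin(3*t/2)/3 + 16*cos(3*t/2)/9; evaluating from 0 to 2*pi: ∫_{0}^{2*pi} (4*t) cos(3*t/2) dt = (-16/9) - (16/9) = -32/9.
Hence a_3 = (1/pi)·(-32/9) = -32/(9*pi).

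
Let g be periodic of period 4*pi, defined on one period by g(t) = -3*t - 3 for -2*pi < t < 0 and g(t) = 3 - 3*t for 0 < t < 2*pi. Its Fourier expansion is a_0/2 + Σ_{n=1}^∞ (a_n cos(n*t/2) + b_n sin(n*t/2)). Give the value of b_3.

b_3 = (1/(2*pi)) ∫_{-2*pi}^{2*pi} g(t) sin(3*t/2) dt.
g is odd and sin(3*t/2) is odd, so the integrand is even and b_3 = 1/pi ∫_0^{2*pi} g(t) sin(3*t/2) dt.
Integrating by parts (boundary term plus one more integral), an antiderivative of (3 - 3*t) sin(3*t/2) is 2*t*cos(3*t/2) - 4*sin(3*t/2)/3 - 2*cos(3*t/2); evaluating from 0 to 2*pi: ∫_{0}^{2*pi} (3 - 3*t) sin(3*t/2) dt = (2 - 4*pi) - (-2) = 4 - 4*pi.
Hence b_3 = (1/pi)·(4 - 4*pi) = -4 + 4/pi.

-4 + 4/pi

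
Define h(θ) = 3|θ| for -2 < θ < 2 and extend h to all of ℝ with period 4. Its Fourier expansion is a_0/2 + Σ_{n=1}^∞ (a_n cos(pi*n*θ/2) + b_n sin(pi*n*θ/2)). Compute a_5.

a_5 = 1/2 ∫_{-2}^{2} h(θ) cos(5*pi*θ/2) dθ.
h is even and cos(5*pi*θ/2) is even, so the integrand is even and a_5 = ∫_0^{2} h(θ) cos(5*pi*θ/2) dθ.
Integrating by parts (boundary term plus one more integral), an antiderivative of (3*θ) cos(5*pi*θ/2) is 6*θ*sin(5*pi*θ/2)/(5*pi) + 12*cos(5*pi*θ/2)/(25*pi**2); evaluating from 0 to 2: ∫_{0}^{2} (3*θ) cos(5*pi*θ/2) dθ = (-12/(25*pi**2)) - (12/(25*pi**2)) = -24/(25*pi**2).
Hence a_5 = -24/(25*pi**2).

-24/(25*pi**2)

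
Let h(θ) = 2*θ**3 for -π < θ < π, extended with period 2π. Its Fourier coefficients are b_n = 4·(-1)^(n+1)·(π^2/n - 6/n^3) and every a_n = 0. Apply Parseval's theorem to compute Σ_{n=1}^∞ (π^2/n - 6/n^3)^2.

Parseval: Σ b_n^2 = (1/π) ∫_{-π}^{π} h(θ)^2 dθ = 8*pi**6/7.
b_n^2 = 16·(π^2/n - 6/n^3)^2, so the sum equals (8*pi**6/7)/16 = pi**6/14.

pi**6/14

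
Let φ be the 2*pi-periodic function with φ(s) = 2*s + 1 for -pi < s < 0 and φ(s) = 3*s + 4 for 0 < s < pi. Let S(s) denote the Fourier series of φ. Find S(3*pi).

pi/2 + 5/2

s = 3*pi differs from s = -pi by 2 full period(s), and the series is 2*pi-periodic.
At s = -pi the one-sided limits are φ(-pi^-) = 4 + 3*pi and φ(-pi^+) = 1 - 2*pi.
By Dirichlet's theorem the series converges to their average, [(4 + 3*pi) + (1 - 2*pi)]/2 = pi/2 + 5/2.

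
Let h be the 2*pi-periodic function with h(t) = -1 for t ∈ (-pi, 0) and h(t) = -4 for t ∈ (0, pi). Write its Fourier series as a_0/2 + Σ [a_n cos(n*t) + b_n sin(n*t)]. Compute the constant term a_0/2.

-5/2

a_0 = 1/pi ∫_{-pi}^{pi} h(t) dt = 1/pi · (-5*pi) = -5.
So the constant term a_0/2 = -5/2.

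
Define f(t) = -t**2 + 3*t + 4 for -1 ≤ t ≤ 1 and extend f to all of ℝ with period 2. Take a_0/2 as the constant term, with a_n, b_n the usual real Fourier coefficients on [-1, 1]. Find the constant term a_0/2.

a_0 = ∫_{-1}^{1} f(t) dt = 22/3.
So the constant term a_0/2 = 11/3.

11/3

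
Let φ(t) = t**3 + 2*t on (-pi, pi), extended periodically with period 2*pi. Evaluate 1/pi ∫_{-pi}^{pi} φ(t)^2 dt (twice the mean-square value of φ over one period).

2*pi**2*(140 + 84*pi**2 + 15*pi**4)/105

1/pi ∫_{-pi}^{pi} φ(t)^2 dt = 1/pi · (2*pi**3*(140 + 84*pi**2 + 15*pi**4)/105) = 2*pi**2*(140 + 84*pi**2 + 15*pi**4)/105.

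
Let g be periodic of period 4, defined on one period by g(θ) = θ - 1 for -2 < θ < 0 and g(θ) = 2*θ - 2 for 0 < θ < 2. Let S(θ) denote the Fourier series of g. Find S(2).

-1/2

At θ = 2 the one-sided limits are g(2^-) = 2 and g(2^+) = -3.
By Dirichlet's theorem the series converges to their average, [(2) + (-3)]/2 = -1/2.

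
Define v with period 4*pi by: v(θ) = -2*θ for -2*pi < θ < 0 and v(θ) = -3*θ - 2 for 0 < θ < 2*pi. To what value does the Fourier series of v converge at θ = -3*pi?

-3*pi - 2

θ = -3*pi differs from θ = pi by -1 full period(s), and the series is 4*pi-periodic.
v is continuous at θ = pi with value -3*pi - 2, so the series converges to -3*pi - 2 there.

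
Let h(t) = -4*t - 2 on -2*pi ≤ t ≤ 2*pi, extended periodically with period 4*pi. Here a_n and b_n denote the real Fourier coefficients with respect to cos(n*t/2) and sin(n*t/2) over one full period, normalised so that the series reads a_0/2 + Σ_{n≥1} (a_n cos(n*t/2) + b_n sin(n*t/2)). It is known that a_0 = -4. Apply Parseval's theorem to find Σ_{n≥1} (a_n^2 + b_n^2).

Parseval: a_0^2/2 + Σ_{n≥1} (a_n^2+b_n^2) = (1/(2*pi)) ∫_{-2*pi}^{2*pi} h(t)^2 dt = 8 + 128*pi**2/3.
Subtract a_0^2/2 = 8: Σ (a_n^2+b_n^2) = 128*pi**2/3.

128*pi**2/3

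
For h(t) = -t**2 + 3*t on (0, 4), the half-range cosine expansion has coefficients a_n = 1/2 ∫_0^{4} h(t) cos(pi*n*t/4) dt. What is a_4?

a_4 = 1/2 ∫_0^{4} (-t**2 + 3*t) cos(pi*t) dt.
Integrating by parts twice (tabular method), an antiderivative of (-t**2 + 3*t) cos(pi*t) is -t**2*sin(pi*t)/pi + 3*t*sin(pi*t)/pi - 2*t*cos(pi*t)/pi**2 + 2*sin(pi*t)/pi**3 + 3*cos(pi*t)/pi**2; evaluating from 0 to 4: ∫_{0}^{4} (-t**2 + 3*t) cos(pi*t) dt = (-5/pi**2) - (3/pi**2) = -8/pi**2.
Hence a_4 = (1/2)·(-8/pi**2) = -4/pi**2.

-4/pi**2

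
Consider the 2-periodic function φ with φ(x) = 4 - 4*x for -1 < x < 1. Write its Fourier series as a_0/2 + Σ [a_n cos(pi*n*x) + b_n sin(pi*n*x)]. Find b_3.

-8/(3*pi)

b_3 = ∫_{-1}^{1} φ(x) sin(3*pi*x) dx.
Integrating by parts (boundary term plus one more integral), an antiderivative of (4 - 4*x) sin(3*pi*x) is 4*x*cos(3*pi*x)/(3*pi) - 4*sin(3*pi*x)/(9*pi**2) - 4*cos(3*pi*x)/(3*pi); evaluating from -1 to 1: ∫_{-1}^{1} (4 - 4*x) sin(3*pi*x) dx = (0) - (8/(3*pi)) = -8/(3*pi).
Hence b_3 = -8/(3*pi).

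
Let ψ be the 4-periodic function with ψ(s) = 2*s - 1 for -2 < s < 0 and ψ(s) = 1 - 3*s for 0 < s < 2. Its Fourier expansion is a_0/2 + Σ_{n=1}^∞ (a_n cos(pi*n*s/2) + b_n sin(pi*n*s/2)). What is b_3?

2/(3*pi)

b_3 = 1/2 ∫_{-2}^{2} ψ(s) sin(3*pi*s/2) ds.
Split the integral at the breakpoints.
Integrating by parts (boundary term plus one more integral), an antiderivative of (2*s - 1) sin(3*pi*s/2) is -4*s*cos(3*pi*s/2)/(3*pi) + 8*sin(3*pi*s/2)/(9*pi**2) + 2*cos(3*pi*s/2)/(3*pi); evaluating from -2 to 0: ∫_{-2}^{0} (2*s - 1) sin(3*pi*s/2) ds = (2/(3*pi)) - (-10/(3*pi)) = 4/pi.
Integrating by parts (boundary term plus one more integral), an antiderivative of (1 - 3*s) sin(3*pi*s/2) is 2*s*cos(3*pi*s/2)/pi - 4*sin(3*pi*s/2)/(3*pi**2) - 2*cos(3*pi*s/2)/(3*pi); evaluating from 0 to 2: ∫_{0}^{2} (1 - 3*s) sin(3*pi*s/2) ds = (-10/(3*pi)) - (-2/(3*pi)) = -8/(3*pi).
Summing the pieces and multiplying by (1/2) gives b_3 = 2/(3*pi).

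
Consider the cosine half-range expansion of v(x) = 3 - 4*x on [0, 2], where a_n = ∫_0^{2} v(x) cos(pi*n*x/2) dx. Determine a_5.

a_5 = ∫_0^{2} (3 - 4*x) cos(5*pi*x/2) dx.
Integrating by parts (boundary term plus one more integral), an antiderivative of (3 - 4*x) cos(5*pi*x/2) is -8*x*sin(5*pi*x/2)/(5*pi) + 6*sin(5*pi*x/2)/(5*pi) - 16*cos(5*pi*x/2)/(25*pi**2); evaluating from 0 to 2: ∫_{0}^{2} (3 - 4*x) cos(5*pi*x/2) dx = (16/(25*pi**2)) - (-16/(25*pi**2)) = 32/(25*pi**2).
Hence a_5 = 32/(25*pi**2).

32/(25*pi**2)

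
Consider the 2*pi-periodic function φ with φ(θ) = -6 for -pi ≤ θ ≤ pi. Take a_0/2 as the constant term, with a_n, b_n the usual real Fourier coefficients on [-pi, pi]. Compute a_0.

-12

a_0 = 1/pi ∫_{-pi}^{pi} φ(θ) dθ = 1/pi · (-12*pi) = -12.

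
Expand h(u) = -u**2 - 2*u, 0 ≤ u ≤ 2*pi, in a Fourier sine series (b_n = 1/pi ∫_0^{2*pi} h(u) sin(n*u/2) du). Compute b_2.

b_2 = 1/pi ∫_0^{2*pi} (-u**2 - 2*u) sin(u) du.
Integrating by parts twice (tabular method), an antiderivative of (-u**2 - 2*u) sin(u) is u**2*cos(u) - 2*u*sin(u) + 2*u*cos(u) - 2*sin(u) - 2*cos(u); evaluating from 0 to 2*pi: ∫_{0}^{2*pi} (-u**2 - 2*u) sin(u) du = (-2 + 4*pi + 4*pi**2) - (-2) = 4*pi*(1 + pi).
Hence b_2 = (1/pi)·(4*pi*(1 + pi)) = 4 + 4*pi.

4 + 4*pi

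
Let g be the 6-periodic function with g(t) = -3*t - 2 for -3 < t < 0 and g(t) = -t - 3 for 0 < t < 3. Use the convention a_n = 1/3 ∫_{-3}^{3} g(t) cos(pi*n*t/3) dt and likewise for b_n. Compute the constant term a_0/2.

a_0 = 1/3 ∫_{-3}^{3} g(t) dt = 1/3 · (-6) = -2.
So the constant term a_0/2 = -1.

-1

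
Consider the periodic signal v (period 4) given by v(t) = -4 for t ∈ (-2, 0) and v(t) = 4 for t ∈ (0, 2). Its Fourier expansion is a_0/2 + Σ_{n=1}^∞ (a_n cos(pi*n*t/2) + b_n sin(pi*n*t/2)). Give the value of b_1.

b_1 = 1/2 ∫_{-2}^{2} v(t) sin(pi*t/2) dt.
v is odd and sin(pi*t/2) is odd, so the integrand is even and b_1 = ∫_0^{2} v(t) sin(pi*t/2) dt.
Directly, an antiderivative of (4) sin(pi*t/2) is -8*cos(pi*t/2)/pi; evaluating from 0 to 2: ∫_{0}^{2} (4) sin(pi*t/2) dt = (8/pi) - (-8/pi) = 16/pi.
Hence b_1 = 16/pi.

16/pi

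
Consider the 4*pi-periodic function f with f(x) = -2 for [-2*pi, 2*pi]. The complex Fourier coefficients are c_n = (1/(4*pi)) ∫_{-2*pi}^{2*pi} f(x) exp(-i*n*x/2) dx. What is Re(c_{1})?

0

Since f is real-valued, Re(c_{1}) = (1/(4*pi)) ∫_{-2*pi}^{2*pi} f(x) cos(x/2) dx = a_{1}/2.
f is even and cos(x/2) is even, so the integrand is even: ∫_{-2*pi}^{2*pi} f(x) cos(x/2) dx = 2∫_0^{2*pi} f(x) cos(x/2) dx.
Directly, an antiderivative of (-2) cos(x/2) is -4*sin(x/2); evaluating from 0 to 2*pi: ∫_{0}^{2*pi} (-2) cos(x/2) dx = (0) - (0) = 0.
So ∫_{-2*pi}^{2*pi} f(x) cos(x/2) dx = 0.
Hence Re(c_{1}) = (1/(4*pi))·(0) = 0.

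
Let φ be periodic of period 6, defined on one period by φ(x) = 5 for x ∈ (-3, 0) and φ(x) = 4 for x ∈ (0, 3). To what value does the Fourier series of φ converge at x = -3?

At x = -3 the one-sided limits are φ(-3^-) = 4 and φ(-3^+) = 5.
By Dirichlet's theorem the series converges to their average, [(4) + (5)]/2 = 9/2.

9/2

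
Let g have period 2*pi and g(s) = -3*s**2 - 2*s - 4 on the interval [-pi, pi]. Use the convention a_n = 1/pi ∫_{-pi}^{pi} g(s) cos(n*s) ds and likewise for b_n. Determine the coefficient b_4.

b_4 = 1/pi ∫_{-pi}^{pi} g(s) sin(4*s) ds.
Integrating by parts twice (tabular method), an antiderivative of (-3*s**2 - 2*s - 4) sin(4*s) is 3*s**2*cos(4*s)/4 - 3*s*sin(4*s)/8 + s*cos(4*s)/2 - sin(4*s)/8 + 29*cos(4*s)/32; evaluating from -pi to pi: ∫_{-pi}^{pi} (-3*s**2 - 2*s - 4) sin(4*s) ds = (29/32 + pi/2 + 3*pi**2/4) - (-pi/2 + 29/32 + 3*pi**2/4) = pi.
Hence b_4 = (1/pi)·(pi) = 1.

1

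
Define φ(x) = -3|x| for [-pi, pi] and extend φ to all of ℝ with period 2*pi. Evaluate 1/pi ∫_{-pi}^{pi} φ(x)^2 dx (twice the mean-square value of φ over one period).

6*pi**2

1/pi ∫_{-pi}^{pi} φ(x)^2 dx = 1/pi · (6*pi**3) = 6*pi**2.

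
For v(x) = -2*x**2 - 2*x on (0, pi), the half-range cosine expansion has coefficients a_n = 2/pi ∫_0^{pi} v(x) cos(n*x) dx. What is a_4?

a_4 = 2/pi ∫_0^{pi} (-2*x**2 - 2*x) cos(4*x) dx.
Integrating by parts twice (tabular method), an antiderivative of (-2*x**2 - 2*x) cos(4*x) is -x**2*sin(4*x)/2 - x*sin(4*x)/2 - x*cos(4*x)/4 + sin(4*x)/16 - cos(4*x)/8; evaluating from 0 to pi: ∫_{0}^{pi} (-2*x**2 - 2*x) cos(4*x) dx = (-pi/4 - 1/8) - (-1/8) = -pi/4.
Hence a_4 = (2/pi)·(-pi/4) = -1/2.

-1/2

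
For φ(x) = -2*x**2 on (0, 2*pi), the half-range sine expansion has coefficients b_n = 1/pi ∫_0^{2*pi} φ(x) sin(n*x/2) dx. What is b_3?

16*(4 - 9*pi**2)/(27*pi)

b_3 = 1/pi ∫_0^{2*pi} (-2*x**2) sin(3*x/2) dx.
Integrating by parts twice (tabular method), an antiderivative of (-2*x**2) sin(3*x/2) is 4*x**2*cos(3*x/2)/3 - 16*x*sin(3*x/2)/9 - 32*cos(3*x/2)/27; evaluating from 0 to 2*pi: ∫_{0}^{2*pi} (-2*x**2) sin(3*x/2) dx = (32/27 - 16*pi**2/3) - (-32/27) = 64/27 - 16*pi**2/3.
Hence b_3 = (1/pi)·(64/27 - 16*pi**2/3) = 16*(4 - 9*pi**2)/(27*pi).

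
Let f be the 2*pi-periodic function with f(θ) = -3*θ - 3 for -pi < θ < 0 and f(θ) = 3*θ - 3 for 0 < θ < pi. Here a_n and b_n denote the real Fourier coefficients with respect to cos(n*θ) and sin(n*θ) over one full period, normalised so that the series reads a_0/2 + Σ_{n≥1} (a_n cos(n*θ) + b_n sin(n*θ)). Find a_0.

-6 + 3*pi

a_0 = 1/pi ∫_{-pi}^{pi} f(θ) dθ = 1/pi · (3*pi*(-2 + pi)) = -6 + 3*pi.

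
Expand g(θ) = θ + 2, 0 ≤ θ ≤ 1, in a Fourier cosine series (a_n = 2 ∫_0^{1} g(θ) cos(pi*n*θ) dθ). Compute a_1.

a_1 = 2 ∫_0^{1} (θ + 2) cos(pi*θ) dθ.
Integrating by parts (boundary term plus one more integral), an antiderivative of (θ + 2) cos(pi*θ) is θ*sin(pi*θ)/pi + 2*sin(pi*θ)/pi + cos(pi*θ)/pi**2; evaluating from 0 to 1: ∫_{0}^{1} (θ + 2) cos(pi*θ) dθ = (-1/pi**2) - (pi**(-2)) = -2/pi**2.
Hence a_1 = 2·(-2/pi**2) = -4/pi**2.

-4/pi**2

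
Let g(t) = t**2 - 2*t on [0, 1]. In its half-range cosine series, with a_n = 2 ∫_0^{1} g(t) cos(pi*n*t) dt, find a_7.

a_7 = 2 ∫_0^{1} (t**2 - 2*t) cos(7*pi*t) dt.
Integrating by parts twice (tabular method), an antiderivative of (t**2 - 2*t) cos(7*pi*t) is t**2*sin(7*pi*t)/(7*pi) - 2*t*sin(7*pi*t)/(7*pi) + 2*t*cos(7*pi*t)/(49*pi**2) - 2*sin(7*pi*t)/(343*pi**3) - 2*cos(7*pi*t)/(49*pi**2); evaluating from 0 to 1: ∫_{0}^{1} (t**2 - 2*t) cos(7*pi*t) dt = (0) - (-2/(49*pi**2)) = 2/(49*pi**2).
Hence a_7 = 2·(2/(49*pi**2)) = 4/(49*pi**2).

4/(49*pi**2)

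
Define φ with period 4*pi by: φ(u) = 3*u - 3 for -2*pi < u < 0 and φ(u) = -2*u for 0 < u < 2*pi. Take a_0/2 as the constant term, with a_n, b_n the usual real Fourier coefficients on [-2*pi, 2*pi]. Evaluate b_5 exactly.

2*(3 + pi)/(5*pi)

b_5 = (1/(2*pi)) ∫_{-2*pi}^{2*pi} φ(u) sin(5*u/2) du.
Split the integral at the breakpoints.
Integrating by parts (boundary term plus one more integral), an antiderivative of (3*u - 3) sin(5*u/2) is -6*u*cos(5*u/2)/5 + 12*sin(5*u/2)/25 + 6*cos(5*u/2)/5; evaluating from -2*pi to 0: ∫_{-2*pi}^{0} (3*u - 3) sin(5*u/2) du = (6/5) - (-12*pi/5 - 6/5) = 12/5 + 12*pi/5.
Integrating by parts (boundary term plus one more integral), an antiderivative of (-2*u) sin(5*u/2) is 4*u*cos(5*u/2)/5 - 8*sin(5*u/2)/25; evaluating from 0 to 2*pi: ∫_{0}^{2*pi} (-2*u) sin(5*u/2) du = (-8*pi/5) - (0) = -8*pi/5.
Summing the pieces and multiplying by (1/(2*pi)) gives b_5 = 2*(3 + pi)/(5*pi).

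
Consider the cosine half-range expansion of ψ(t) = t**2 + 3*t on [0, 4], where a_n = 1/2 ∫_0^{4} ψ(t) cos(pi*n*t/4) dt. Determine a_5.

-112/(25*pi**2)

a_5 = 1/2 ∫_0^{4} (t**2 + 3*t) cos(5*pi*t/4) dt.
Integrating by parts twice (tabular method), an antiderivative of (t**2 + 3*t) cos(5*pi*t/4) is 4*t**2*sin(5*pi*t/4)/(5*pi) + 12*t*sin(5*pi*t/4)/(5*pi) + 32*t*cos(5*pi*t/4)/(25*pi**2) - 128*sin(5*pi*t/4)/(125*pi**3) + 48*cos(5*pi*t/4)/(25*pi**2); evaluating from 0 to 4: ∫_{0}^{4} (t**2 + 3*t) cos(5*pi*t/4) dt = (-176/(25*pi**2)) - (48/(25*pi**2)) = -224/(25*pi**2).
Hence a_5 = (1/2)·(-224/(25*pi**2)) = -112/(25*pi**2).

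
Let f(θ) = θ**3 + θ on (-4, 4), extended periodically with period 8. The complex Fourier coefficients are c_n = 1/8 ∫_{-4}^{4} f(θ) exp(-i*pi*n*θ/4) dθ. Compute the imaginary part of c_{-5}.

Since f is real-valued, Im(c_{-5}) = -1/8 ∫_{-4}^{4} f(θ) sin(-5*pi*θ/4) dθ = b_{5}/2.
f is odd and sin(-5*pi*θ/4) is odd, so the integrand is even: ∫_{-4}^{4} f(θ) sin(-5*pi*θ/4) dθ = 2∫_0^{4} f(θ) sin(-5*pi*θ/4) dθ.
Integrating by parts three times (tabular method), an antiderivative of (θ**3 + θ) sin(-5*pi*θ/4) is 4*θ**3*cos(5*pi*θ/4)/(5*pi) - 48*θ**2*sin(5*pi*θ/4)/(25*pi**2) - 384*θ*cos(5*pi*θ/4)/(125*pi**3) + 4*θ*cos(5*pi*θ/4)/(5*pi) - 16*sin(5*pi*θ/4)/(25*pi**2) + 1536*sin(5*pi*θ/4)/(625*pi**4); evaluating from 0 to 4: ∫_{0}^{4} (θ**3 + θ) sin(-5*pi*θ/4) dθ = (16*(96 - 425*pi**2)/(125*pi**3)) - (0) = 16*(96 - 425*pi**2)/(125*pi**3).
So ∫_{-4}^{4} f(θ) sin(-5*pi*θ/4) dθ = 32*(96 - 425*pi**2)/(125*pi**3).
Hence Im(c_{-5}) = (-1/8)·(32*(96 - 425*pi**2)/(125*pi**3)) = 4*(-96 + 425*pi**2)/(125*pi**3).

4*(-96 + 425*pi**2)/(125*pi**3)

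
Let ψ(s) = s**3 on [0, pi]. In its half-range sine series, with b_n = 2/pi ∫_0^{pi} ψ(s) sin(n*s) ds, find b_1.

b_1 = 2/pi ∫_0^{pi} (s**3) sin(s) ds.
Integrating by parts three times (tabular method), an antiderivative of (s**3) sin(s) is -s**3*cos(s) + 3*s**2*sin(s) + 6*s*cos(s) - 6*sin(s); evaluating from 0 to pi: ∫_{0}^{pi} (s**3) sin(s) ds = (pi*(-6 + pi**2)) - (0) = pi*(-6 + pi**2).
Hence b_1 = (2/pi)·(pi*(-6 + pi**2)) = -12 + 2*pi**2.

-12 + 2*pi**2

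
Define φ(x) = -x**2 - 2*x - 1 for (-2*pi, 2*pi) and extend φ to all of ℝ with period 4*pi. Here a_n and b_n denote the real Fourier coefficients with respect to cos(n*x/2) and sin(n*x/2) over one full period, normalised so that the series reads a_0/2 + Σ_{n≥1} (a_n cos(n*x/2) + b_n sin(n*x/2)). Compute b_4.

b_4 = (1/(2*pi)) ∫_{-2*pi}^{2*pi} φ(x) sin(2*x) dx.
Integrating by parts twice (tabular method), an antiderivative of (-x**2 - 2*x - 1) sin(2*x) is x**2*cos(2*x)/2 - x*sin(2*x)/2 + x*cos(2*x) - sin(2*x)/2 + cos(2*x)/4; evaluating from -2*pi to 2*pi: ∫_{-2*pi}^{2*pi} (-x**2 - 2*x - 1) sin(2*x) dx = (1/4 + 2*pi + 2*pi**2) - (-2*pi + 1/4 + 2*pi**2) = 4*pi.
Hence b_4 = (1/(2*pi))·(4*pi) = 2.

2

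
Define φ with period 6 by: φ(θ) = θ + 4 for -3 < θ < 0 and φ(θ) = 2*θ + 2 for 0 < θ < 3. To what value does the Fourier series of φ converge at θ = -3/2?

φ is continuous at θ = -3/2 with value 5/2, so the series converges to 5/2 there.

5/2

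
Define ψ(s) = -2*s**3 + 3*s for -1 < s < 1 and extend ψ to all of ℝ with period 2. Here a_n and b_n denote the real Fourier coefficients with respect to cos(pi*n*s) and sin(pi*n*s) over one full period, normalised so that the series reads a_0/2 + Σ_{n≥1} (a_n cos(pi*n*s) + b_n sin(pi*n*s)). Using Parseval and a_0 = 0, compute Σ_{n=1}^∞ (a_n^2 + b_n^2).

Parseval: a_0^2/2 + Σ_{n≥1} (a_n^2+b_n^2) = ∫_{-1}^{1} ψ(s)^2 ds = 82/35.
Subtract a_0^2/2 = 0: Σ (a_n^2+b_n^2) = 82/35.

82/35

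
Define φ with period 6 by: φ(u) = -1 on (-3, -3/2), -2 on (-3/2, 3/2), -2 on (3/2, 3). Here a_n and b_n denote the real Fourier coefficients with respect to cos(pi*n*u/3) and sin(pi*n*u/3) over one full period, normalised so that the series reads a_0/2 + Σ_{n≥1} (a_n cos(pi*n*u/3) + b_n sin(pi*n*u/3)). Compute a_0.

-7/2

a_0 = 1/3 ∫_{-3}^{3} φ(u) du = 1/3 · (-21/2) = -7/2.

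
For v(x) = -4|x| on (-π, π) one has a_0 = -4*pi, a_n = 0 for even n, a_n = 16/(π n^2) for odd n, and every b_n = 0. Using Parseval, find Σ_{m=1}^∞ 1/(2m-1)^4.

Parseval: a_0^2/2 + Σ a_n^2 = (1/π) ∫_{-π}^{π} v(x)^2 dx = 32*pi**2/3.
Subtract a_0^2/2 = 8*pi**2: Σ a_n^2 = 8*pi**2/3.
Only odd n contribute, with a_n^2 = 256/(π^2 n^4), so Σ_{m≥1} 1/(2m-1)^4 = π^2·(8*pi**2/3)/256 = pi**4/96.

pi**4/96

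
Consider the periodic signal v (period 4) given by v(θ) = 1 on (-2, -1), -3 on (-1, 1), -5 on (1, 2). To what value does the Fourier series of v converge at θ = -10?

θ = -10 differs from θ = -2 by -2 full period(s), and the series is 4-periodic.
At θ = -2 the one-sided limits are v(-2^-) = -5 and v(-2^+) = 1.
By Dirichlet's theorem the series converges to their average, [(-5) + (1)]/2 = -2.

-2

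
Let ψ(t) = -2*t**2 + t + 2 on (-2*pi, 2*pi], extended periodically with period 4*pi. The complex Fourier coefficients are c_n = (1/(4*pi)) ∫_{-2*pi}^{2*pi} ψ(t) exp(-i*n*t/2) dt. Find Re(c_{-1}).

Since ψ is real-valued, Re(c_{-1}) = (1/(4*pi)) ∫_{-2*pi}^{2*pi} ψ(t) cos(-t/2) dt = a_{1}/2.
Integrating by parts twice (tabular method), an antiderivative of (-2*t**2 + t + 2) cos(-t/2) is -4*t**2*sin(t/2) + 2*t*sin(t/2) - 16*t*cos(t/2) + 36*sin(t/2) + 4*cos(t/2); evaluating from -2*pi to 2*pi: ∫_{-2*pi}^{2*pi} (-2*t**2 + t + 2) cos(-t/2) dt = (-4 + 32*pi) - (-32*pi - 4) = 64*pi.
Hence Re(c_{-1}) = (1/(4*pi))·(64*pi) = 16.

16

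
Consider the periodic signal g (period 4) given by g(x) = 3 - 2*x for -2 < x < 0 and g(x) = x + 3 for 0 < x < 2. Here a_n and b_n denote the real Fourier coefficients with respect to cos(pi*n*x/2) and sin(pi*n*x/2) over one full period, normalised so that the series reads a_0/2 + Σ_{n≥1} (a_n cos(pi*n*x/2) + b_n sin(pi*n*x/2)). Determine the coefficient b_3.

-2/(3*pi)

b_3 = 1/2 ∫_{-2}^{2} g(x) sin(3*pi*x/2) dx.
Split the integral at the breakpoints.
Integrating by parts (boundary term plus one more integral), an antiderivative of (3 - 2*x) sin(3*pi*x/2) is 4*x*cos(3*pi*x/2)/(3*pi) - 8*sin(3*pi*x/2)/(9*pi**2) - 2*cos(3*pi*x/2)/pi; evaluating from -2 to 0: ∫_{-2}^{0} (3 - 2*x) sin(3*pi*x/2) dx = (-2/pi) - (14/(3*pi)) = -20/(3*pi).
Integrating by parts (boundary term plus one more integral), an antiderivative of (x + 3) sin(3*pi*x/2) is -2*x*cos(3*pi*x/2)/(3*pi) + 4*sin(3*pi*x/2)/(9*pi**2) - 2*cos(3*pi*x/2)/pi; evaluating from 0 to 2: ∫_{0}^{2} (x + 3) sin(3*pi*x/2) dx = (10/(3*pi)) - (-2/pi) = 16/(3*pi).
Summing the pieces and multiplying by (1/2) gives b_3 = -2/(3*pi).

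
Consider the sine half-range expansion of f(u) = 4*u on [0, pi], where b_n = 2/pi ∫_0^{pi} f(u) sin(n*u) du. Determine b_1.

b_1 = 2/pi ∫_0^{pi} (4*u) sin(u) du.
Integrating by parts (boundary term plus one more integral), an antiderivative of (4*u) sin(u) is -4*u*cos(u) + 4*sin(u); evaluating from 0 to pi: ∫_{0}^{pi} (4*u) sin(u) du = (4*pi) - (0) = 4*pi.
Hence b_1 = (2/pi)·(4*pi) = 8.

8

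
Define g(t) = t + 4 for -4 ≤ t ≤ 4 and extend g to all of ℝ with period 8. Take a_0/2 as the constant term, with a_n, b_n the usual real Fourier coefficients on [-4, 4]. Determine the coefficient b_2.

-4/pi

b_2 = 1/4 ∫_{-4}^{4} g(t) sin(pi*t/2) dt.
Integrating by parts (boundary term plus one more integral), an antiderivative of (t + 4) sin(pi*t/2) is -2*t*cos(pi*t/2)/pi + 4*sin(pi*t/2)/pi**2 - 8*cos(pi*t/2)/pi; evaluating from -4 to 4: ∫_{-4}^{4} (t + 4) sin(pi*t/2) dt = (-16/pi) - (0) = -16/pi.
Hence b_2 = (1/4)·(-16/pi) = -4/pi.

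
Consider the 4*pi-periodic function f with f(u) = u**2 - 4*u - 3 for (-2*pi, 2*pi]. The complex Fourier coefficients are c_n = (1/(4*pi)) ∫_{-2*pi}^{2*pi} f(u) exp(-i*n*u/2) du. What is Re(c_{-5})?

-8/25

Since f is real-valued, Re(c_{-5}) = (1/(4*pi)) ∫_{-2*pi}^{2*pi} f(u) cos(-5*u/2) du = a_{5}/2.
Integrating by parts twice (tabular method), an antiderivative of (u**2 - 4*u - 3) cos(-5*u/2) is 2*u**2*sin(5*u/2)/5 - 8*u*sin(5*u/2)/5 + 8*u*cos(5*u/2)/25 - 166*sin(5*u/2)/125 - 16*cos(5*u/2)/25; evaluating from -2*pi to 2*pi: ∫_{-2*pi}^{2*pi} (u**2 - 4*u - 3) cos(-5*u/2) du = (16/25 - 16*pi/25) - (16/25 + 16*pi/25) = -32*pi/25.
Hence Re(c_{-5}) = (1/(4*pi))·(-32*pi/25) = -8/25.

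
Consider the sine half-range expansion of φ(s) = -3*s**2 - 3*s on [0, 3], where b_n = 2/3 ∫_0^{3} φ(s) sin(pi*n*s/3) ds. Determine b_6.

12/pi

b_6 = 2/3 ∫_0^{3} (-3*s**2 - 3*s) sin(2*pi*s) ds.
Integrating by parts twice (tabular method), an antiderivative of (-3*s**2 - 3*s) sin(2*pi*s) is 3*s**2*cos(2*pi*s)/(2*pi) - 3*s*sin(2*pi*s)/(2*pi**2) + 3*s*cos(2*pi*s)/(2*pi) - 3*sin(2*pi*s)/(4*pi**2) - 3*cos(2*pi*s)/(4*pi**3); evaluating from 0 to 3: ∫_{0}^{3} (-3*s**2 - 3*s) sin(2*pi*s) ds = (-3/(4*pi**3) + 18/pi) - (-3/(4*pi**3)) = 18/pi.
Hence b_6 = (2/3)·(18/pi) = 12/pi.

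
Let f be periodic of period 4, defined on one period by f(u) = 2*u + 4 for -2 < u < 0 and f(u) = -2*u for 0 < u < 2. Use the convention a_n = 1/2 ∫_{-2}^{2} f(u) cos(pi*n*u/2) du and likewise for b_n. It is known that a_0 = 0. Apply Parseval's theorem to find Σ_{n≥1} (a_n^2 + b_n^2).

32/3

Parseval: a_0^2/2 + Σ_{n≥1} (a_n^2+b_n^2) = 1/2 ∫_{-2}^{2} f(u)^2 du = 32/3.
Subtract a_0^2/2 = 0: Σ (a_n^2+b_n^2) = 32/3.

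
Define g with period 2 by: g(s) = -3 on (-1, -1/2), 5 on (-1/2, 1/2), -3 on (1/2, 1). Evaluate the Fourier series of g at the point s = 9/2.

1

s = 9/2 differs from s = 1/2 by 2 full period(s), and the series is 2-periodic.
At s = 1/2 the one-sided limits are g(1/2^-) = 5 and g(1/2^+) = -3.
By Dirichlet's theorem the series converges to their average, [(5) + (-3)]/2 = 1.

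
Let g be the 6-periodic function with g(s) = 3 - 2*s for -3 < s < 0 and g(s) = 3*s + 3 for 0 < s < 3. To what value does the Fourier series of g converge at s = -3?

At s = -3 the one-sided limits are g(-3^-) = 12 and g(-3^+) = 9.
By Dirichlet's theorem the series converges to their average, [(12) + (9)]/2 = 21/2.

21/2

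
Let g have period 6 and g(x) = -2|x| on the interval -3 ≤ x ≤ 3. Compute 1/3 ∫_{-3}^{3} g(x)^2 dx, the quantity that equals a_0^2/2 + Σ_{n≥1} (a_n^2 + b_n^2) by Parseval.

24

1/3 ∫_{-3}^{3} g(x)^2 dx = 1/3 · (72) = 24.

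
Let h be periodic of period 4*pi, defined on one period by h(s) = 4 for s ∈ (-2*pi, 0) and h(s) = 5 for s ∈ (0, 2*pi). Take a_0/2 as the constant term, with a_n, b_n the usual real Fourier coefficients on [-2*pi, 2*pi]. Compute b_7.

b_7 = (1/(2*pi)) ∫_{-2*pi}^{2*pi} h(s) sin(7*s/2) ds.
Split the integral at the breakpoints.
Directly, an antiderivative of (4) sin(7*s/2) is -8*cos(7*s/2)/7; evaluating from -2*pi to 0: ∫_{-2*pi}^{0} (4) sin(7*s/2) ds = (-8/7) - (8/7) = -16/7.
Directly, an antiderivative of (5) sin(7*s/2) is -10*cos(7*s/2)/7; evaluating from 0 to 2*pi: ∫_{0}^{2*pi} (5) sin(7*s/2) ds = (10/7) - (-10/7) = 20/7.
Summing the pieces and multiplying by (1/(2*pi)) gives b_7 = 2/(7*pi).

2/(7*pi)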